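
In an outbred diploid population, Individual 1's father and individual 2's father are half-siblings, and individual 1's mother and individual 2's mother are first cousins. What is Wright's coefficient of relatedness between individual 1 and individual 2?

Independent pedigree routes through distinct common ancestors add.
Individual 1 and individual 2 are related in two ways: half first cousins through their fathers (r = 1/16) and second cousins through their mothers (r = 1/32).
r = 1/16 + 1/32 = 3/32 = 0.09375.

0.09375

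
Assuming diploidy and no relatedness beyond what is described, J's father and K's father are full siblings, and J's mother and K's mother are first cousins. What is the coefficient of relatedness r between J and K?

Independent pedigree routes through distinct common ancestors add.
J and K are related in two ways: first cousins through their fathers (r = 1/8) and second cousins through their mothers (r = 1/32).
r = 1/8 + 1/32 = 5/32 = 0.15625.

0.15625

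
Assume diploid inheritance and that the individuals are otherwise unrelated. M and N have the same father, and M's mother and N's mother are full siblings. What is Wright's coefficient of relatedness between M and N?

Relatedness sums over independent paths through distinct common ancestors.
M and N are related in two ways: half-sibs through their shared father (r = 1/4) and first cousins through their mothers (r = 1/8).
r = 1/4 + 1/8 = 0.375.

0.375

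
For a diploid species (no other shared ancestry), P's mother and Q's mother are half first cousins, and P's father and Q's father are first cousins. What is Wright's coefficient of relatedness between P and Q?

With two independent routes of shared ancestry, r is the sum of the two contributions.
P and Q are related in two ways: half second cousins through their mothers (r = 1/64) and second cousins through their fathers (r = 1/32).
r = 1/64 + 1/32 = 3/64 = 0.046875.

0.046875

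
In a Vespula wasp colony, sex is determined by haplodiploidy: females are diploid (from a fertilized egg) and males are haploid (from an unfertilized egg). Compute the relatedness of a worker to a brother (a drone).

0.25

Her haploid brother carries none of their father's genes and a random half of their mother's genome; that half matches the maternal half of her own genome with probability 1/2: r = 1/2 · 1/2 = 1/4.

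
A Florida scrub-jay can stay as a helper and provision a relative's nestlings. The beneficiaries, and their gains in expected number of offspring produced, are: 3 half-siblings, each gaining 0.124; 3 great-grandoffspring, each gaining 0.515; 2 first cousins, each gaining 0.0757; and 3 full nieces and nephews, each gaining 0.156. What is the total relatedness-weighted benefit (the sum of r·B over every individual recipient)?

0.42205

r to a half-sibling = 1/4 (half-sibs share one parent — one path of length 2: r = (1/2)^2 = 1/4).
r to a great-grandoffspring = 0.125 (three parent–offspring links: r = (1/2)^3 = 1/8).
r to a first cousin = 1/8 (first cousins share one grandparent pair — two paths of length 4: r = 2·(1/2)^4 = 1/8).
r to a full niece or nephew = 0.25 (full aunt/uncle↔niece/nephew: two paths of length 3 through the shared grandparent pair: r = 2·(1/2)^3 = 1/4).
Summing one r·B term per recipient: 3·0.25·0.124 + 3·0.125·0.515 + 2·0.125·0.0757 + 3·0.25·0.156 = 0.42205.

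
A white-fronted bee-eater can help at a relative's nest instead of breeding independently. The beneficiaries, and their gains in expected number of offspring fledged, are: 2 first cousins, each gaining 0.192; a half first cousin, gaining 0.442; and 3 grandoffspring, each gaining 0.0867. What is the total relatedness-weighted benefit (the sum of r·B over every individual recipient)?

0.14065

r to a first cousin = 0.125 (first cousins share one grandparent pair — two paths of length 4: r = 2·(1/2)^4 = 1/8).
r to a half first cousin = 0.0625 (half first cousins share one grandparent — one path of length 4: r = (1/2)^4 = 1/16).
r to a grandoffspring = 1/4 (two parent–offspring links: r = (1/2)^2 = 1/4).
Summing one r·B term per recipient: 2·0.125·0.192 + 1·0.0625·0.442 + 3·0.25·0.0867 = 0.14065.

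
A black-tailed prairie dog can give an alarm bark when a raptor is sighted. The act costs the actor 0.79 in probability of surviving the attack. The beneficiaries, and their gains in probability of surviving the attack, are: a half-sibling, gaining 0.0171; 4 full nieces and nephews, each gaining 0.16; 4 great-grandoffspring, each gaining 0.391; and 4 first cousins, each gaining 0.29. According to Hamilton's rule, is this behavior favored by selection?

No

Hamilton's rule: the trait is favored when the sum of r·B over every recipient exceeds the actor's cost C.
r to a half-sibling = 0.25 (half-sibs share one parent — one path of length 2: r = (1/2)^2 = 1/4).
r to a full niece or nephew = 0.25 (full aunt/uncle↔niece/nephew: two paths of length 3 through the shared grandparent pair: r = 2·(1/2)^3 = 1/4).
r to a great-grandoffspring = 0.125 (three parent–offspring links: r = (1/2)^3 = 1/8).
r to a first cousin = 0.125 (first cousins share one grandparent pair — two paths of length 4: r = 2·(1/2)^4 = 1/8).
Summing one r·B term per recipient: 1·0.25·0.0171 + 4·0.25·0.16 + 4·0.125·0.391 + 4·0.125·0.29 = 0.504775.
0.504775 < 0.79: the indirect benefit is less than the cost.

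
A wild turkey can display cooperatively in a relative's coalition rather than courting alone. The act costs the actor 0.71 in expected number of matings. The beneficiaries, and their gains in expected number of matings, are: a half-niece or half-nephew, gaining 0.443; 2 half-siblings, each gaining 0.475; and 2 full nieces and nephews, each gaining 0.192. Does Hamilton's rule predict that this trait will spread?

Hamilton's rule: the trait is favored when the sum of r·B over every recipient exceeds the actor's cost C.
r to a half-niece or half-nephew = 1/8 (half-aunt/uncle↔niece/nephew: one path of length 3: r = (1/2)^3 = 1/8).
r to a half-sibling = 1/4 (half-sibs share one parent — one path of length 2: r = (1/2)^2 = 1/4).
r to a full niece or nephew = 0.25 (full aunt/uncle↔niece/nephew: two paths of length 3 through the shared grandparent pair: r = 2·(1/2)^3 = 1/4).
Summing one r·B term per recipient: 1·0.125·0.443 + 2·0.25·0.475 + 2·0.25·0.192 = 0.388875.
0.388875 < 0.71: the indirect benefit is less than the cost.

No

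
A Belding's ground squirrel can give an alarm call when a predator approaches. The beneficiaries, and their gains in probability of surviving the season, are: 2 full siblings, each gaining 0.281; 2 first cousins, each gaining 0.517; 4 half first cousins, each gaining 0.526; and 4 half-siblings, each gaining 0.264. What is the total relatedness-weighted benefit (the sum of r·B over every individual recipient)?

0.80575

r to a full sibling = 1/2 (full sibs share both parents — two paths of length 2: r = 2·(1/2)^2 = 1/2).
r to a first cousin = 0.125 (first cousins share one grandparent pair — two paths of length 4: r = 2·(1/2)^4 = 1/8).
r to a half first cousin = 1/16 (half first cousins share one grandparent — one path of length 4: r = (1/2)^4 = 1/16).
r to a half-sibling = 0.25 (half-sibs share one parent — one path of length 2: r = (1/2)^2 = 1/4).
Summing one r·B term per recipient: 2·0.5·0.281 + 2·0.125·0.517 + 4·0.0625·0.526 + 4·0.25·0.264 = 0.80575.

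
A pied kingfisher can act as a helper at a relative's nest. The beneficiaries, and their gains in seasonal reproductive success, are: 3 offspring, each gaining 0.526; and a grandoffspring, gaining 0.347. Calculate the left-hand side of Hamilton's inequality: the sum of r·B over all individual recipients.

r to an offspring = 0.5 (one parent–offspring link: r = (1/2)^1 = 1/2).
r to a grandoffspring = 0.25 (two parent–offspring links: r = (1/2)^2 = 1/4).
Summing one r·B term per recipient: 3·0.5·0.526 + 1·0.25·0.347 = 0.87575.

0.87575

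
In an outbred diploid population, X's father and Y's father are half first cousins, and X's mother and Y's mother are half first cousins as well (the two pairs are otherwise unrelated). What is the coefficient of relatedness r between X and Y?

0.03125

Independent pedigree routes through distinct common ancestors add.
X and Y are related in two ways: half second cousins through their fathers (r = 1/64) and half second cousins through their mothers (r = 1/64).
r = 1/64 + 1/64 = 1/32 = 0.03125.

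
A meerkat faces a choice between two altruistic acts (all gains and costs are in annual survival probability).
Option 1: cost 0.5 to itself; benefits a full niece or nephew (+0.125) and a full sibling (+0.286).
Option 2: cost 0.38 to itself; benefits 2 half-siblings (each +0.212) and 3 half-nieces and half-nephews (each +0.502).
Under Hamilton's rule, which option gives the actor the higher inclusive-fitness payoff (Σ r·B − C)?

Option 1: r to a full niece or nephew = 0.25.
Option 1: r to a full sibling = 0.5.
Option 1: Σ r·B − C = (1·0.25·0.125 + 1·0.5·0.286) − 0.5 = -0.32575.
Option 2: r to a half-sibling = 0.25.
Option 2: r to a half-niece or half-nephew = 0.125.
Option 2: Σ r·B − C = (2·0.25·0.212 + 3·0.125·0.502) − 0.38 = -0.08575.
Option 2 has the higher net inclusive-fitness payoff.

Option 2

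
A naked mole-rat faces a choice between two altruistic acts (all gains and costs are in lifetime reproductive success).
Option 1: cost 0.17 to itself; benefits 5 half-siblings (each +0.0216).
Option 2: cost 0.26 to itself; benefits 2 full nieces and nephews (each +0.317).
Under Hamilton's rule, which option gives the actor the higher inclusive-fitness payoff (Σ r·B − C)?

Option 2

Option 1: r to a half-sibling = 0.25.
Option 1: Σ r·B − C = (5·0.25·0.0216) − 0.17 = -0.143.
Option 2: r to a full niece or nephew = 0.25.
Option 2: Σ r·B − C = (2·0.25·0.317) − 0.26 = -0.1015.
Option 2 has the higher net inclusive-fitness payoff.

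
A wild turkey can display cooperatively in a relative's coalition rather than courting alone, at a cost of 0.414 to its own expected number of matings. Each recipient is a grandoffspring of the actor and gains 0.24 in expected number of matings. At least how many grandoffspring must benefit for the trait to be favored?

r to a grandoffspring = 0.25 (two parent–offspring links: r = (1/2)^2 = 1/4).
Hamilton's rule: n·r·B > C  ⇒  n > C/(r·B) = 0.414/(0.25·0.24) = 6.9.
The smallest integer exceeding 6.9 is 7.

7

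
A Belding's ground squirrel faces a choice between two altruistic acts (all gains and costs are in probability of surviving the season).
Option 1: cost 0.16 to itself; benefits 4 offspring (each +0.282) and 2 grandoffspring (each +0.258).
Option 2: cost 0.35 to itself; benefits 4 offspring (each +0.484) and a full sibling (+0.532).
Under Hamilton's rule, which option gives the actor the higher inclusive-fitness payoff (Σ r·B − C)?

Option 1: r to an offspring = 0.5.
Option 1: r to a grandoffspring = 0.25.
Option 1: Σ r·B − C = (4·0.5·0.282 + 2·0.25·0.258) − 0.16 = 0.533.
Option 2: r to an offspring = 0.5.
Option 2: r to a full sibling = 0.5.
Option 2: Σ r·B − C = (4·0.5·0.484 + 1·0.5·0.532) − 0.35 = 0.884.
Option 2 has the higher net inclusive-fitness payoff.

Option 2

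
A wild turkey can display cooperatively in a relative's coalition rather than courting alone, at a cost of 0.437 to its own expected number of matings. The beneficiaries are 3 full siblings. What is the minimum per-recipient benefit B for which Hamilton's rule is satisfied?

r to a full sibling = 1/2 (full sibs share both parents — two paths of length 2: r = 2·(1/2)^2 = 1/2).
Hamilton's rule with n recipients of equal r: n·r·B > C, so B > C/(n·r) = 0.437/(3·0.5) = 0.2913.

0.2913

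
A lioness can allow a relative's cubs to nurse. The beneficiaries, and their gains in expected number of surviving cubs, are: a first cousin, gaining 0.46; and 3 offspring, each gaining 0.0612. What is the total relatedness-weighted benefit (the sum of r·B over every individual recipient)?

0.1493

r to a first cousin = 0.125 (first cousins share one grandparent pair — two paths of length 4: r = 2·(1/2)^4 = 1/8).
r to an offspring = 0.5 (one parent–offspring link: r = (1/2)^1 = 1/2).
Summing one r·B term per recipient: 1·0.125·0.46 + 3·0.5·0.0612 = 0.1493.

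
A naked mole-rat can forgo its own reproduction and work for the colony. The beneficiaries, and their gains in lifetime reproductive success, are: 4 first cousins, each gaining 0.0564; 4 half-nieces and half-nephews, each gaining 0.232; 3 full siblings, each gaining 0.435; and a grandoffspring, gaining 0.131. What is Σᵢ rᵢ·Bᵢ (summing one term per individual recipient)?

0.82945

r to a first cousin = 1/8 (first cousins share one grandparent pair — two paths of length 4: r = 2·(1/2)^4 = 1/8).
r to a half-niece or half-nephew = 0.125 (half-aunt/uncle↔niece/nephew: one path of length 3: r = (1/2)^3 = 1/8).
r to a full sibling = 0.5 (full sibs share both parents — two paths of length 2: r = 2·(1/2)^2 = 1/2).
r to a grandoffspring = 0.25 (two parent–offspring links: r = (1/2)^2 = 1/4).
Summing one r·B term per recipient: 4·0.125·0.0564 + 4·0.125·0.232 + 3·0.5·0.435 + 1·0.25·0.131 = 0.82945.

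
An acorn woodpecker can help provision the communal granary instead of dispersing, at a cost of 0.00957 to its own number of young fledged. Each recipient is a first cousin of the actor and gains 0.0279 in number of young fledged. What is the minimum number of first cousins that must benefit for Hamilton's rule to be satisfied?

r to a first cousin = 1/8 (first cousins share one grandparent pair — two paths of length 4: r = 2·(1/2)^4 = 1/8).
Hamilton's rule: n·r·B > C  ⇒  n > C/(r·B) = 0.00957/(0.125·0.0279) = 2.744.
The smallest integer exceeding 2.744 is 3.

3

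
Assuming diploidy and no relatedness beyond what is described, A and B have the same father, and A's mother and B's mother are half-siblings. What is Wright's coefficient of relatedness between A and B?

0.3125

Relatedness sums over independent paths through distinct common ancestors.
A and B are related in two ways: half-sibs through their shared father (r = 1/4) and half first cousins through their mothers (r = 1/16).
r = 1/4 + 1/16 = 0.3125.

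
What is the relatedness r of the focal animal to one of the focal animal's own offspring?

Each parent–offspring link contributes a factor of 1/2, and independent paths through distinct common ancestors add.
One parent–offspring link: r = (1/2)^1 = 1/2.

0.5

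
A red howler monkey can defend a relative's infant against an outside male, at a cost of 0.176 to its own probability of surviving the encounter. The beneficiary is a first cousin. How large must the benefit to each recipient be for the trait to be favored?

r to a first cousin = 0.125 (first cousins share one grandparent pair — two paths of length 4: r = 2·(1/2)^4 = 1/8).
Hamilton's rule with n recipients of equal r: n·r·B > C, so B > C/(n·r) = 0.176/(1·0.125) = 1.408.

1.408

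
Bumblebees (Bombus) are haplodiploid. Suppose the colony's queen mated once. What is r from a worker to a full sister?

0.75

Haplodiploid full sisters inherit their father's entire haploid genome identically (contributing 1/2) and on average half of their mother's contribution (1/2 · 1/2 = 1/4); r = 1/2 + 1/4 = 3/4.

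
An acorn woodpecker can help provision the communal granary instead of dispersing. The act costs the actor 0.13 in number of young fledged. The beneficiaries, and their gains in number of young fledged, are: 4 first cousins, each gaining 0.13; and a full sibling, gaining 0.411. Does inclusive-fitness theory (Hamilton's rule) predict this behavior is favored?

Hamilton's rule: the trait is favored when the sum of r·B over every recipient exceeds the actor's cost C.
r to a first cousin = 1/8 (first cousins share one grandparent pair — two paths of length 4: r = 2·(1/2)^4 = 1/8).
r to a full sibling = 0.5 (full sibs share both parents — two paths of length 2: r = 2·(1/2)^2 = 1/2).
Summing one r·B term per recipient: 4·0.125·0.13 + 1·0.5·0.411 = 0.2705.
0.2705 > 0.13: the indirect benefit exceeds the cost.

Yes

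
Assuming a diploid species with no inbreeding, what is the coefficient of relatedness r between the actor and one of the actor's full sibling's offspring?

Each parent–offspring link contributes a factor of 1/2, and independent paths through distinct common ancestors add.
Full aunt/uncle↔niece/nephew: two paths of length 3 through the shared grandparent pair: r = 2·(1/2)^3 = 1/4.

0.25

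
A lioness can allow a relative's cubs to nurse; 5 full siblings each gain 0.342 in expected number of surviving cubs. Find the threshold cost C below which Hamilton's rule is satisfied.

r to a full sibling = 1/2 (full sibs share both parents — two paths of length 2: r = 2·(1/2)^2 = 1/2).
Hamilton's rule: n·r·B > C, so the trait is favored while C < n·r·B = 5·0.5·0.342 = 0.855.

0.855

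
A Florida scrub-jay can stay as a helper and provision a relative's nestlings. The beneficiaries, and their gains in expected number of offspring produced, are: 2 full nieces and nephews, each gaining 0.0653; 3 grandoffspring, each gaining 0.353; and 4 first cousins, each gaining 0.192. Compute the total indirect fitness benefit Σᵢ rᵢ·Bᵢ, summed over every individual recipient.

r to a full niece or nephew = 1/4 (full aunt/uncle↔niece/nephew: two paths of length 3 through the shared grandparent pair: r = 2·(1/2)^3 = 1/4).
r to a grandoffspring = 1/4 (two parent–offspring links: r = (1/2)^2 = 1/4).
r to a first cousin = 1/8 (first cousins share one grandparent pair — two paths of length 4: r = 2·(1/2)^4 = 1/8).
Summing one r·B term per recipient: 2·0.25·0.0653 + 3·0.25·0.353 + 4·0.125·0.192 = 0.3934.

0.3934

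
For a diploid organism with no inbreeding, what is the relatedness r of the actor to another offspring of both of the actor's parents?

0.5

Each parent–offspring link contributes a factor of 1/2, and independent paths through distinct common ancestors add.
Full sibs share both parents — two paths of length 2: r = 2·(1/2)^2 = 1/2.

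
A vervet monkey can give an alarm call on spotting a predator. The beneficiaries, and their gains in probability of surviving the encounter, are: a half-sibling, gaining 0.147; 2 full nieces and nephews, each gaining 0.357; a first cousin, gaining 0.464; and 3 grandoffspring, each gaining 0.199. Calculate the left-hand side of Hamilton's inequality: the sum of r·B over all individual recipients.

r to a half-sibling = 0.25 (half-sibs share one parent — one path of length 2: r = (1/2)^2 = 1/4).
r to a full niece or nephew = 1/4 (full aunt/uncle↔niece/nephew: two paths of length 3 through the shared grandparent pair: r = 2·(1/2)^3 = 1/4).
r to a first cousin = 0.125 (first cousins share one grandparent pair — two paths of length 4: r = 2·(1/2)^4 = 1/8).
r to a grandoffspring = 0.25 (two parent–offspring links: r = (1/2)^2 = 1/4).
Summing one r·B term per recipient: 1·0.25·0.147 + 2·0.25·0.357 + 1·0.125·0.464 + 3·0.25·0.199 = 0.4225.

0.4225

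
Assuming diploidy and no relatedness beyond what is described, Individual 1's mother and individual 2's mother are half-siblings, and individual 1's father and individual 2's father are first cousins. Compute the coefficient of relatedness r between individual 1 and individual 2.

Wright's path rule: contributions from independent ancestry routes add.
Individual 1 and individual 2 are related in two ways: half first cousins through their mothers (r = 1/16) and second cousins through their fathers (r = 1/32).
r = 1/16 + 1/32 = 0.09375.

0.09375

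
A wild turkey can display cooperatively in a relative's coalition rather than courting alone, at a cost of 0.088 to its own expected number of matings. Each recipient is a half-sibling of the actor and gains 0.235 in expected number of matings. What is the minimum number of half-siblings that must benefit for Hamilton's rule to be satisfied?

2

r to a half-sibling = 0.25 (half-sibs share one parent — one path of length 2: r = (1/2)^2 = 1/4).
Hamilton's rule: n·r·B > C  ⇒  n > C/(r·B) = 0.088/(0.25·0.235) = 1.498.
The smallest integer exceeding 1.498 is 2.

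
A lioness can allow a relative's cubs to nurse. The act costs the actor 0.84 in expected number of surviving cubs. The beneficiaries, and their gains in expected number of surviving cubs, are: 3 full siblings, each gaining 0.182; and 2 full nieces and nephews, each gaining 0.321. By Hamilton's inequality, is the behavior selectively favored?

Hamilton's rule: the trait is favored when the sum of r·B over every recipient exceeds the actor's cost C.
r to a full sibling = 0.5 (full sibs share both parents — two paths of length 2: r = 2·(1/2)^2 = 1/2).
r to a full niece or nephew = 0.25 (full aunt/uncle↔niece/nephew: two paths of length 3 through the shared grandparent pair: r = 2·(1/2)^3 = 1/4).
Summing one r·B term per recipient: 3·0.5·0.182 + 2·0.25·0.321 = 0.4335.
0.4335 < 0.84: the indirect benefit is less than the cost.

No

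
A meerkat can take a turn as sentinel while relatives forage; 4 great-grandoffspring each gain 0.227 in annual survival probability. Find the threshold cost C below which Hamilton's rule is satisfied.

r to a great-grandoffspring = 0.125 (three parent–offspring links: r = (1/2)^3 = 1/8).
Hamilton's rule: n·r·B > C, so the trait is favored while C < n·r·B = 4·0.125·0.227 = 0.1135.

0.1135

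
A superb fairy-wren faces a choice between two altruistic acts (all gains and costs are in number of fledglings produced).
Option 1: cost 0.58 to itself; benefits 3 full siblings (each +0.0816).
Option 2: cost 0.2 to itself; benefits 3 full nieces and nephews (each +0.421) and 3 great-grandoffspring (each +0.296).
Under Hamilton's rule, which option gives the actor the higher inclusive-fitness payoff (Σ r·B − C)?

Option 1: r to a full sibling = 0.5.
Option 1: Σ r·B − C = (3·0.5·0.0816) − 0.58 = -0.4576.
Option 2: r to a full niece or nephew = 0.25.
Option 2: r to a great-grandoffspring = 0.125.
Option 2: Σ r·B − C = (3·0.25·0.421 + 3·0.125·0.296) − 0.2 = 0.22675.
Option 2 has the higher net inclusive-fitness payoff.

Option 2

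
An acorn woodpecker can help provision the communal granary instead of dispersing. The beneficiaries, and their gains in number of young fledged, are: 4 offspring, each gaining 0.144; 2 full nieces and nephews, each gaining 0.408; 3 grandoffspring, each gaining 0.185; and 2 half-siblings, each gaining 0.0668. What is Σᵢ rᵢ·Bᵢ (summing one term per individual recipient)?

r to an offspring = 1/2 (one parent–offspring link: r = (1/2)^1 = 1/2).
r to a full niece or nephew = 1/4 (full aunt/uncle↔niece/nephew: two paths of length 3 through the shared grandparent pair: r = 2·(1/2)^3 = 1/4).
r to a grandoffspring = 1/4 (two parent–offspring links: r = (1/2)^2 = 1/4).
r to a half-sibling = 0.25 (half-sibs share one parent — one path of length 2: r = (1/2)^2 = 1/4).
Summing one r·B term per recipient: 4·0.5·0.144 + 2·0.25·0.408 + 3·0.25·0.185 + 2·0.25·0.0668 = 0.66415.

0.66415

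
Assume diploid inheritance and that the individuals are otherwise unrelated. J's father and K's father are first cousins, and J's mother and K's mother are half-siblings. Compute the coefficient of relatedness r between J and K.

0.09375

With two independent routes of shared ancestry, r is the sum of the two contributions.
J and K are related in two ways: second cousins through their fathers (r = 1/32) and half first cousins through their mothers (r = 1/16).
r = 1/32 + 1/16 = 3/32 = 0.09375.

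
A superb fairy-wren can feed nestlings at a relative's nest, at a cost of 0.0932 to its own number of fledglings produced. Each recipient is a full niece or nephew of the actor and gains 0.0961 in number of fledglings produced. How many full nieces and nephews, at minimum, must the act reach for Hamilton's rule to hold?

4

r to a full niece or nephew = 0.25 (full aunt/uncle↔niece/nephew: two paths of length 3 through the shared grandparent pair: r = 2·(1/2)^3 = 1/4).
Hamilton's rule: n·r·B > C  ⇒  n > C/(r·B) = 0.0932/(0.25·0.0961) = 3.879.
The smallest integer exceeding 3.879 is 4.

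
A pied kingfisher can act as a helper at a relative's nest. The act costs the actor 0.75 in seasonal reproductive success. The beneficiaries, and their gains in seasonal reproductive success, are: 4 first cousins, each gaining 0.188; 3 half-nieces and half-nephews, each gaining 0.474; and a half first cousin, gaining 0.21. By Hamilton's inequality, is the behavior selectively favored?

No

Hamilton's rule: the trait is favored when the sum of r·B over every recipient exceeds the actor's cost C.
r to a first cousin = 0.125 (first cousins share one grandparent pair — two paths of length 4: r = 2·(1/2)^4 = 1/8).
r to a half-niece or half-nephew = 0.125 (half-aunt/uncle↔niece/nephew: one path of length 3: r = (1/2)^3 = 1/8).
r to a half first cousin = 1/16 (half first cousins share one grandparent — one path of length 4: r = (1/2)^4 = 1/16).
Summing one r·B term per recipient: 4·0.125·0.188 + 3·0.125·0.474 + 1·0.0625·0.21 = 0.284875.
0.284875 < 0.75: the indirect benefit is less than the cost.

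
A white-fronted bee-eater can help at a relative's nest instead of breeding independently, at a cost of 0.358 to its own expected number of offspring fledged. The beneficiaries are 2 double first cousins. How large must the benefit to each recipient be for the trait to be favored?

r to a double first cousin = 1/4 (double first cousins share both grandparent pairs — four paths of length 4: r = 4·(1/2)^4 = 1/4).
Hamilton's rule with n recipients of equal r: n·r·B > C, so B > C/(n·r) = 0.358/(2·0.25) = 0.716.

0.716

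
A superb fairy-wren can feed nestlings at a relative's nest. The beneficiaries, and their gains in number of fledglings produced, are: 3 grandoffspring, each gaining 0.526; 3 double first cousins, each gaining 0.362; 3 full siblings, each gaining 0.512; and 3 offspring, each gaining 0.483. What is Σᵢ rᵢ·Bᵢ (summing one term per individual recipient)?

2.1585

r to a grandoffspring = 1/4 (two parent–offspring links: r = (1/2)^2 = 1/4).
r to a double first cousin = 0.25 (double first cousins share both grandparent pairs — four paths of length 4: r = 4·(1/2)^4 = 1/4).
r to a full sibling = 0.5 (full sibs share both parents — two paths of length 2: r = 2·(1/2)^2 = 1/2).
r to an offspring = 1/2 (one parent–offspring link: r = (1/2)^1 = 1/2).
Summing one r·B term per recipient: 3·0.25·0.526 + 3·0.25·0.362 + 3·0.5·0.512 + 3·0.5·0.483 = 2.1585.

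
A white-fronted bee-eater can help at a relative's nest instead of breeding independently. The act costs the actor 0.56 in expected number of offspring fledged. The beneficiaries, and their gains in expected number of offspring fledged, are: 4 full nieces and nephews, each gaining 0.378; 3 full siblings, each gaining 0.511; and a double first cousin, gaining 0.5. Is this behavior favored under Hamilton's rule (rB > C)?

Hamilton's rule: the trait is favored when the sum of r·B over every recipient exceeds the actor's cost C.
r to a full niece or nephew = 1/4 (full aunt/uncle↔niece/nephew: two paths of length 3 through the shared grandparent pair: r = 2·(1/2)^3 = 1/4).
r to a full sibling = 0.5 (full sibs share both parents — two paths of length 2: r = 2·(1/2)^2 = 1/2).
r to a double first cousin = 0.25 (double first cousins share both grandparent pairs — four paths of length 4: r = 4·(1/2)^4 = 1/4).
Summing one r·B term per recipient: 4·0.25·0.378 + 3·0.5·0.511 + 1·0.25·0.5 = 1.2695.
1.2695 > 0.56: the indirect benefit exceeds the cost.

Yes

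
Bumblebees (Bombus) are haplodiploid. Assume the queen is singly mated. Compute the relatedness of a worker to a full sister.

0.75

Haplodiploid full sisters inherit their father's entire haploid genome identically (contributing 1/2) and on average half of their mother's contribution (1/2 · 1/2 = 1/4); r = 1/2 + 1/4 = 3/4.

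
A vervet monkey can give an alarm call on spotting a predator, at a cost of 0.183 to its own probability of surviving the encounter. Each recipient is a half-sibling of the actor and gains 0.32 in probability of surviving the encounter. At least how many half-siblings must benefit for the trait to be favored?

3

r to a half-sibling = 1/4 (half-sibs share one parent — one path of length 2: r = (1/2)^2 = 1/4).
Hamilton's rule: n·r·B > C  ⇒  n > C/(r·B) = 0.183/(0.25·0.32) = 2.288.
The smallest integer exceeding 2.288 is 3.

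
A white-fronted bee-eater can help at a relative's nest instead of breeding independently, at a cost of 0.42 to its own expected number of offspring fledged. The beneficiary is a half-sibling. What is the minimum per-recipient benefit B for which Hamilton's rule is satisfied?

r to a half-sibling = 1/4 (half-sibs share one parent — one path of length 2: r = (1/2)^2 = 1/4).
Hamilton's rule with n recipients of equal r: n·r·B > C, so B > C/(n·r) = 0.42/(1·0.25) = 1.68.

1.68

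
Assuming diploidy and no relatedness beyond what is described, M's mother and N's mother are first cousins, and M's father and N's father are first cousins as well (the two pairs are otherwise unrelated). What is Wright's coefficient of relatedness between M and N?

Independent pedigree routes through distinct common ancestors add.
M and N are related in two ways: second cousins through their mothers (r = 1/32) and second cousins through their fathers (r = 1/32).
r = 1/32 + 1/32 = 0.0625.

0.0625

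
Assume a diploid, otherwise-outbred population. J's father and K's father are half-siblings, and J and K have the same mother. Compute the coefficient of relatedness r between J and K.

0.3125

Wright's path rule: contributions from independent ancestry routes add.
J and K are related in two ways: half first cousins through their fathers (r = 1/16) and half-sibs through their shared mother (r = 1/4).
r = 1/16 + 1/4 = 0.3125.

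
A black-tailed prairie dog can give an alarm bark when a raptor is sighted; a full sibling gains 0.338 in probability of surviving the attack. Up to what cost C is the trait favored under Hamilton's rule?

r to a full sibling = 0.5 (full sibs share both parents — two paths of length 2: r = 2·(1/2)^2 = 1/2).
Hamilton's rule: n·r·B > C, so the trait is favored while C < n·r·B = 1·0.5·0.338 = 0.169.

0.169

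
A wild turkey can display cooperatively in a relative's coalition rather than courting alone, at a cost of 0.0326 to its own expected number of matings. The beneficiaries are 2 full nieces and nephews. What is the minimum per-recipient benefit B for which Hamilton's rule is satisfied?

0.0652

r to a full niece or nephew = 0.25 (full aunt/uncle↔niece/nephew: two paths of length 3 through the shared grandparent pair: r = 2·(1/2)^3 = 1/4).
Hamilton's rule with n recipients of equal r: n·r·B > C, so B > C/(n·r) = 0.0326/(2·0.25) = 0.0652.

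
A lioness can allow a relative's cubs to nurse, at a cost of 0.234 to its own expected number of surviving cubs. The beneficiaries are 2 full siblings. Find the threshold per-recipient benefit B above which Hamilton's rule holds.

r to a full sibling = 1/2 (full sibs share both parents — two paths of length 2: r = 2·(1/2)^2 = 1/2).
Hamilton's rule with n recipients of equal r: n·r·B > C, so B > C/(n·r) = 0.234/(2·0.5) = 0.234.

0.234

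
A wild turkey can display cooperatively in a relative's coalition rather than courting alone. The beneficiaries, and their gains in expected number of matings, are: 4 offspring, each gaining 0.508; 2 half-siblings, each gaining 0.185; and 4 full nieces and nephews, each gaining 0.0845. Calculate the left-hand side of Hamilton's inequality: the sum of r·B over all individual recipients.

1.193

r to an offspring = 0.5 (one parent–offspring link: r = (1/2)^1 = 1/2).
r to a half-sibling = 1/4 (half-sibs share one parent — one path of length 2: r = (1/2)^2 = 1/4).
r to a full niece or nephew = 1/4 (full aunt/uncle↔niece/nephew: two paths of length 3 through the shared grandparent pair: r = 2·(1/2)^3 = 1/4).
Summing one r·B term per recipient: 4·0.5·0.508 + 2·0.25·0.185 + 4·0.25·0.0845 = 1.193.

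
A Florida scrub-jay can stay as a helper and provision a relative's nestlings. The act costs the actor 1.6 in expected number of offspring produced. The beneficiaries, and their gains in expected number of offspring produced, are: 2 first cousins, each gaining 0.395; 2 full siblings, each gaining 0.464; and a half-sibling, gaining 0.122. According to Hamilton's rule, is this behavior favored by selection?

No

Hamilton's rule: the trait is favored when the sum of r·B over every recipient exceeds the actor's cost C.
r to a first cousin = 1/8 (first cousins share one grandparent pair — two paths of length 4: r = 2·(1/2)^4 = 1/8).
r to a full sibling = 0.5 (full sibs share both parents — two paths of length 2: r = 2·(1/2)^2 = 1/2).
r to a half-sibling = 1/4 (half-sibs share one parent — one path of length 2: r = (1/2)^2 = 1/4).
Summing one r·B term per recipient: 2·0.125·0.395 + 2·0.5·0.464 + 1·0.25·0.122 = 0.59325.
0.59325 < 1.6: the indirect benefit is less than the cost.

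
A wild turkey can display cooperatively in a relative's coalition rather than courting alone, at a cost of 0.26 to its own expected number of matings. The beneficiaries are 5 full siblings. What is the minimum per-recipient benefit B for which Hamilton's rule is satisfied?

0.104

r to a full sibling = 1/2 (full sibs share both parents — two paths of length 2: r = 2·(1/2)^2 = 1/2).
Hamilton's rule with n recipients of equal r: n·r·B > C, so B > C/(n·r) = 0.26/(5·0.5) = 0.104.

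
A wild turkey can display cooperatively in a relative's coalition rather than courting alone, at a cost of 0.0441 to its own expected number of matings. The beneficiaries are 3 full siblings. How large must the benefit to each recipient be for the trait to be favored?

r to a full sibling = 0.5 (full sibs share both parents — two paths of length 2: r = 2·(1/2)^2 = 1/2).
Hamilton's rule with n recipients of equal r: n·r·B > C, so B > C/(n·r) = 0.0441/(3·0.5) = 0.0294.

0.0294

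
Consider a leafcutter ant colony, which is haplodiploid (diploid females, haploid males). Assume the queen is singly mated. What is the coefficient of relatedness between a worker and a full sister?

0.75

Haplodiploid full sisters inherit their father's entire haploid genome identically (contributing 1/2) and on average half of their mother's contribution (1/2 · 1/2 = 1/4); r = 1/2 + 1/4 = 3/4.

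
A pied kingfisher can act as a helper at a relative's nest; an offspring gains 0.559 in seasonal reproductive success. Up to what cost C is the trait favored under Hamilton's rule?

r to an offspring = 0.5 (one parent–offspring link: r = (1/2)^1 = 1/2).
Hamilton's rule: n·r·B > C, so the trait is favored while C < n·r·B = 1·0.5·0.559 = 0.2795.

0.2795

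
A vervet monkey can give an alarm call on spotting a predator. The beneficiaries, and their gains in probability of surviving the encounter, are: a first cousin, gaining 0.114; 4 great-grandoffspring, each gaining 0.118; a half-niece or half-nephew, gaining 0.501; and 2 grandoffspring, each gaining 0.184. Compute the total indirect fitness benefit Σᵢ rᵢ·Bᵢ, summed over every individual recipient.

r to a first cousin = 1/8 (first cousins share one grandparent pair — two paths of length 4: r = 2·(1/2)^4 = 1/8).
r to a great-grandoffspring = 1/8 (three parent–offspring links: r = (1/2)^3 = 1/8).
r to a half-niece or half-nephew = 1/8 (half-aunt/uncle↔niece/nephew: one path of length 3: r = (1/2)^3 = 1/8).
r to a grandoffspring = 1/4 (two parent–offspring links: r = (1/2)^2 = 1/4).
Summing one r·B term per recipient: 1·0.125·0.114 + 4·0.125·0.118 + 1·0.125·0.501 + 2·0.25·0.184 = 0.227875.

0.227875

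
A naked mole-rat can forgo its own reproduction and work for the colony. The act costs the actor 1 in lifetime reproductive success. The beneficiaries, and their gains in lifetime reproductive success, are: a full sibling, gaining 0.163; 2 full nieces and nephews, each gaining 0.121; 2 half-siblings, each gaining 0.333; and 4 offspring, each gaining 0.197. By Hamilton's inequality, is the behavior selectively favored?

No

Hamilton's rule: the trait is favored when the sum of r·B over every recipient exceeds the actor's cost C.
r to a full sibling = 0.5 (full sibs share both parents — two paths of length 2: r = 2·(1/2)^2 = 1/2).
r to a full niece or nephew = 0.25 (full aunt/uncle↔niece/nephew: two paths of length 3 through the shared grandparent pair: r = 2·(1/2)^3 = 1/4).
r to a half-sibling = 0.25 (half-sibs share one parent — one path of length 2: r = (1/2)^2 = 1/4).
r to an offspring = 1/2 (one parent–offspring link: r = (1/2)^1 = 1/2).
Summing one r·B term per recipient: 1·0.5·0.163 + 2·0.25·0.121 + 2·0.25·0.333 + 4·0.5·0.197 = 0.7025.
0.7025 < 1: the indirect benefit is less than the cost.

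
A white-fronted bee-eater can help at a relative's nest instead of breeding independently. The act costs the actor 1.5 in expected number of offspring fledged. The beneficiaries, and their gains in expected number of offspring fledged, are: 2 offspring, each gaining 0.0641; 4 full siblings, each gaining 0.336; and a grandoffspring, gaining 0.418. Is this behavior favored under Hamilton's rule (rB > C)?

Hamilton's rule: the trait is favored when the sum of r·B over every recipient exceeds the actor's cost C.
r to an offspring = 0.5 (one parent–offspring link: r = (1/2)^1 = 1/2).
r to a full sibling = 1/2 (full sibs share both parents — two paths of length 2: r = 2·(1/2)^2 = 1/2).
r to a grandoffspring = 1/4 (two parent–offspring links: r = (1/2)^2 = 1/4).
Summing one r·B term per recipient: 2·0.5·0.0641 + 4·0.5·0.336 + 1·0.25·0.418 = 0.8406.
0.8406 < 1.5: the indirect benefit is less than the cost.

No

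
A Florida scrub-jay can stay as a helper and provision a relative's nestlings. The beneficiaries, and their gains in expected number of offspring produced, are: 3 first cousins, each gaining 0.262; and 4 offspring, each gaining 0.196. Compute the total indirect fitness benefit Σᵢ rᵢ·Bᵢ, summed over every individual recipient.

r to a first cousin = 0.125 (first cousins share one grandparent pair — two paths of length 4: r = 2·(1/2)^4 = 1/8).
r to an offspring = 1/2 (one parent–offspring link: r = (1/2)^1 = 1/2).
Summing one r·B term per recipient: 3·0.125·0.262 + 4·0.5·0.196 = 0.49025.

0.49025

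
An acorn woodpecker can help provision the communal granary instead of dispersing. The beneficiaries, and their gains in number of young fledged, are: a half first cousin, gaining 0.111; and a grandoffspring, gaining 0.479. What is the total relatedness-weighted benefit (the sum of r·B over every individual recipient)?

0.1266875

r to a half first cousin = 0.0625 (half first cousins share one grandparent — one path of length 4: r = (1/2)^4 = 1/16).
r to a grandoffspring = 0.25 (two parent–offspring links: r = (1/2)^2 = 1/4).
Summing one r·B term per recipient: 1·0.0625·0.111 + 1·0.25·0.479 = 0.1266875.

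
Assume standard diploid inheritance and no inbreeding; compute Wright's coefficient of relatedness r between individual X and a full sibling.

Each parent–offspring link contributes a factor of 1/2, and independent paths through distinct common ancestors add.
Full sibs share both parents — two paths of length 2: r = 2·(1/2)^2 = 1/2.

0.5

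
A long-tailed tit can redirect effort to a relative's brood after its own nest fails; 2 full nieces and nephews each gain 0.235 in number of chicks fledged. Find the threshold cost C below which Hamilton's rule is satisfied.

r to a full niece or nephew = 1/4 (full aunt/uncle↔niece/nephew: two paths of length 3 through the shared grandparent pair: r = 2·(1/2)^3 = 1/4).
Hamilton's rule: n·r·B > C, so the trait is favored while C < n·r·B = 2·0.25·0.235 = 0.1175.

0.1175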